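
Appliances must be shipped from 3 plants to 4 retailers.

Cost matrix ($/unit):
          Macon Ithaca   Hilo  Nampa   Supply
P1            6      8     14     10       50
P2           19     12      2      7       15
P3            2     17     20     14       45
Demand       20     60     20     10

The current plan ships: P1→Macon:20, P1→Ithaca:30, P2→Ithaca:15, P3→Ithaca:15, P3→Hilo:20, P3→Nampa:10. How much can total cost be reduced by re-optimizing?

455

Current plan cost = 20·6 + 30·8 + 15·12 + 15·17 + 20·20 + 10·14 = $1335.
Optimal plan:
  P1–Ithaca: 50 × $8 = $400
  P2–Hilo: 15 × $2 = $30
  P3–Macon: 20 × $2 = $40
  P3–Ithaca: 10 × $17 = $170
  P3–Hilo: 5 × $20 = $100
  P3–Nampa: 10 × $14 = $140
Optimal cost = $880.
Saving = 1335 − 880 = $455.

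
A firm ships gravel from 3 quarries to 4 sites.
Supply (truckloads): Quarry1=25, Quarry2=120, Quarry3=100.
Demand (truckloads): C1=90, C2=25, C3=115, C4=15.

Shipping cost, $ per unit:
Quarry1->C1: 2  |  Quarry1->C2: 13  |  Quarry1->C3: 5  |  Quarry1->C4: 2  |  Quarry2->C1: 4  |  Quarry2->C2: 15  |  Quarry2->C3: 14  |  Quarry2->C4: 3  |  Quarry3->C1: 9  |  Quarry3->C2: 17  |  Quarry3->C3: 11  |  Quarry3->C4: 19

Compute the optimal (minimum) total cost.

1915

An optimal shipping plan:
  Quarry1–C3: 25 × $5 = $125
  Quarry2–C1: 90 × $4 = $360
  Quarry2–C2: 15 × $15 = $225
  Quarry2–C4: 15 × $3 = $45
  Quarry3–C2: 10 × $17 = $170
  Quarry3–C3: 90 × $11 = $990
Total = 125 + 360 + 225 + 45 + 170 + 990 = $1915.
(Supply check: Quarry1 ships 25; Quarry2 ships 120; Quarry3 ships 100.)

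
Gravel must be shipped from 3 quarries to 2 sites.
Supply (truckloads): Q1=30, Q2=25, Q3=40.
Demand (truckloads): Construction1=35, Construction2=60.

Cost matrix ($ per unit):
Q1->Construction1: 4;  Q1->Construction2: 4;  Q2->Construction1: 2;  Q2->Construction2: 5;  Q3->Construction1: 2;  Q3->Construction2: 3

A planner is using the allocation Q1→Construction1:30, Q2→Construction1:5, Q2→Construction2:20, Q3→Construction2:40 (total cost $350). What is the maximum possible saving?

Current plan cost = 30·4 + 5·2 + 20·5 + 40·3 = $350.
Optimal plan:
  Q1 to Construction2: 30 × $4 = $120
  Q2 to Construction1: 25 × $2 = $50
  Q3 to Construction1: 10 × $2 = $20
  Q3 to Construction2: 30 × $3 = $90
Optimal cost = $280.
Saving = 350 − 280 = $70.

70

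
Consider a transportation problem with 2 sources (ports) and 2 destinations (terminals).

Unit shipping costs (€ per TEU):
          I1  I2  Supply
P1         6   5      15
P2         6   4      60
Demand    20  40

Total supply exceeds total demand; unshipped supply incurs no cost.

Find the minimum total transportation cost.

280

Optimal allocation:
  P1->I1: 15 × €6 = €90
  P2->I1: 5 × €6 = €30
  P2->I2: 40 × €4 = €160
Total = 90 + 30 + 160 = €280.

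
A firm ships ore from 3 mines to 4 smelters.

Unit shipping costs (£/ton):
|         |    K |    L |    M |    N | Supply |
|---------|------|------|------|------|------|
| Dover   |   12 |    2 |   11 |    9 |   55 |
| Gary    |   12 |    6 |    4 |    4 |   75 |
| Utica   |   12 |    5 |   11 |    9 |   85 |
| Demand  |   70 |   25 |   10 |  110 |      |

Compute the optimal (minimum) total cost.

1595

One minimum-cost allocation:
  Dover to L: 25 × £2 = £50
  Dover to N: 30 × £9 = £270
  Gary to M: 10 × £4 = £40
  Gary to N: 65 × £4 = £260
  Utica to K: 70 × £12 = £840
  Utica to N: 15 × £9 = £135
Total = 50 + 270 + 40 + 260 + 840 + 135 = £1595.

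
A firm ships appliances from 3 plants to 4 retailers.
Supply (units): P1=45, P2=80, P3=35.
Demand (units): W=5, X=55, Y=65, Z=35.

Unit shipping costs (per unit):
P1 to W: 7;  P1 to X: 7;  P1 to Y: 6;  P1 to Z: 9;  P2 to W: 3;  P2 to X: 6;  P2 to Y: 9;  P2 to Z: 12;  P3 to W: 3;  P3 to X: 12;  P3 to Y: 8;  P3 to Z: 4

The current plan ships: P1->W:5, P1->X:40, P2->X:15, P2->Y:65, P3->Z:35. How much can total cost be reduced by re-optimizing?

Current plan cost = 5·7 + 40·7 + 15·6 + 65·9 + 35·4 = 1130.
Optimal plan:
  P1–Y: 45 units
  P2–W: 5 units
  P2–X: 55 units
  P2–Y: 20 units
  P3–Z: 35 units
Optimal cost = 935.
Saving = 1130 − 935 = 195.

195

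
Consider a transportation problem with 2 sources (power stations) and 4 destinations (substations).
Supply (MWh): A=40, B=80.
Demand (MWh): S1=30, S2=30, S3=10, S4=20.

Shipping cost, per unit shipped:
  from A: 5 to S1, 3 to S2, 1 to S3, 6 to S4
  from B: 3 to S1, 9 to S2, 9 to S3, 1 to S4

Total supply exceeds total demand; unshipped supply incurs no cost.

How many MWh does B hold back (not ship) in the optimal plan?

Minimum-cost shipments:
  A to S2: 30 MWh
  A to S3: 10 MWh
  B to S1: 30 MWh
  B to S4: 20 MWh
Total cost = 210.
B ships 50 of its 80, leaving 30.

30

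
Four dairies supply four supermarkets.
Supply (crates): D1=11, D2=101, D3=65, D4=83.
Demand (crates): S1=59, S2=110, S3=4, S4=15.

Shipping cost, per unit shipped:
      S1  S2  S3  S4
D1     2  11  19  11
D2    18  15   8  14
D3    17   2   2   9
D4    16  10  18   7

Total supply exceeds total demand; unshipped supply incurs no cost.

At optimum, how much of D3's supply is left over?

An optimal plan:
  D1→S1: 11 × 2 = 22
  D2→S1: 25 × 18 = 450
  D2→S3: 4 × 8 = 32
  D3→S2: 65 × 2 = 130
  D4→S1: 23 × 16 = 368
  D4→S2: 45 × 10 = 450
  D4→S4: 15 × 7 = 105
Total cost = 1557.
D3 ships 65 of its 65, leaving 0.

0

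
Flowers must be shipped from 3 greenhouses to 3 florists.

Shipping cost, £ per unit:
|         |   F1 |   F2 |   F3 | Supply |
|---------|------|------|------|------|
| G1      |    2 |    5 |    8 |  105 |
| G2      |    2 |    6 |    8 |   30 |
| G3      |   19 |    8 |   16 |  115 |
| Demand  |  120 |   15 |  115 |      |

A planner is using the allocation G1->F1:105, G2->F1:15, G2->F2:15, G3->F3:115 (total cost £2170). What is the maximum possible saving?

Current plan cost = 105·2 + 15·2 + 15·6 + 115·16 = £2170.
Optimal plan:
  G1→F1: 90 × £2 = £180
  G1→F3: 15 × £8 = £120
  G2→F1: 30 × £2 = £60
  G3→F2: 15 × £8 = £120
  G3→F3: 100 × £16 = £1600
Optimal cost = £2080.
Saving = 2170 − 2080 = £90.

90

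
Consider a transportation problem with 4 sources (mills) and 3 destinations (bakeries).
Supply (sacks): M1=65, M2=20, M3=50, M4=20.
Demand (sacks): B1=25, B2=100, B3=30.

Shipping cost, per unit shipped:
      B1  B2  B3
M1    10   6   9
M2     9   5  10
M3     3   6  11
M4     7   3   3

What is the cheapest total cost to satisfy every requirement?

805

Optimal allocation:
  M1->B2: 55 × 6 = 330
  M1->B3: 10 × 9 = 90
  M2->B2: 20 × 5 = 100
  M3->B1: 25 × 3 = 75
  M3->B2: 25 × 6 = 150
  M4->B3: 20 × 3 = 60
Total = 330 + 90 + 100 + 75 + 150 + 60 = 805.
(Supply check: M1 ships 65; M2 ships 20; M3 ships 50; M4 ships 20.)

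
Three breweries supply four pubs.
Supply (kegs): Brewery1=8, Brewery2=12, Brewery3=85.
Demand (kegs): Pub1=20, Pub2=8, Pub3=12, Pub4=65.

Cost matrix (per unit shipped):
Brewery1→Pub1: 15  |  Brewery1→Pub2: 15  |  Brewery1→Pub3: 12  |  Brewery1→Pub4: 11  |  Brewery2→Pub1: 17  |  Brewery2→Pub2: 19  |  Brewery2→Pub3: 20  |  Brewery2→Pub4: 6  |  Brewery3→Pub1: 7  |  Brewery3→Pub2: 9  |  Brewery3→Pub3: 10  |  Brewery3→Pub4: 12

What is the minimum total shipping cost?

1032

A cheapest plan:
  Brewery1→Pub4: 8 kegs
  Brewery2→Pub4: 12 kegs
  Brewery3→Pub1: 20 kegs
  Brewery3→Pub2: 8 kegs
  Brewery3→Pub3: 12 kegs
  Brewery3→Pub4: 45 kegs
Total cost = 1032.
(Supply check: Brewery1 ships 8; Brewery2 ships 12; Brewery3 ships 85.)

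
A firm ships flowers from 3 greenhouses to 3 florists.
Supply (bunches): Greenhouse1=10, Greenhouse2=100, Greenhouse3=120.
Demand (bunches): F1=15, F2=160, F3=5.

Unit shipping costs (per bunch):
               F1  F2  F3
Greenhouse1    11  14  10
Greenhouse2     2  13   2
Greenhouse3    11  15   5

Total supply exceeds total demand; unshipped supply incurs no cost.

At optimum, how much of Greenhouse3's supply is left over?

An optimal plan:
  Greenhouse1→F2: 10 bunches
  Greenhouse2→F1: 15 bunches
  Greenhouse2→F2: 80 bunches
  Greenhouse2→F3: 5 bunches
  Greenhouse3→F2: 70 bunches
Total cost = 2270.
Greenhouse3 ships 70 of its 120, leaving 50.

50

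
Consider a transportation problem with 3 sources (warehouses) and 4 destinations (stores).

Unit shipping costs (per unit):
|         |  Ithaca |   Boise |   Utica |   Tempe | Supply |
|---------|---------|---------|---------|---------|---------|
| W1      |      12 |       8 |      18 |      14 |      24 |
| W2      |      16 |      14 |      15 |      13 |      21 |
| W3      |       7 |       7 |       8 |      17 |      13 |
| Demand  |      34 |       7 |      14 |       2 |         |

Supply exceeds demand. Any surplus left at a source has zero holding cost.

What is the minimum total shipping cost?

Optimal allocation:
  W1 to Ithaca: 17 × 12 = 204
  W1 to Boise: 7 × 8 = 56
  W2 to Ithaca: 4 × 16 = 64
  W2 to Utica: 14 × 15 = 210
  W2 to Tempe: 2 × 13 = 26
  W3 to Ithaca: 13 × 7 = 91
Total = 204 + 56 + 64 + 210 + 26 + 91 = 651.

651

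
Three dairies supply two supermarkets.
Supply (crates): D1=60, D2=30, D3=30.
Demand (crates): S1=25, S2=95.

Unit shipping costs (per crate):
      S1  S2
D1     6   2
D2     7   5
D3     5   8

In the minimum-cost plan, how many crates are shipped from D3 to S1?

25

Optimal shipments:
  D1–S2: 60 crates
  D2–S2: 30 crates
  D3–S1: 25 crates
  D3–S2: 5 crates
Total cost = 435.
So D3→S1 carries 25 crates.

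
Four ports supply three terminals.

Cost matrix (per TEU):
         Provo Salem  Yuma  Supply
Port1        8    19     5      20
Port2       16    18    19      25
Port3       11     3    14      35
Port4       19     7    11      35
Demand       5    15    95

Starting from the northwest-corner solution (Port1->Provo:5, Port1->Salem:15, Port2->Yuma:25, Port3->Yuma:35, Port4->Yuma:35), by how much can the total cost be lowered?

Current plan cost = 5·8 + 15·19 + 25·19 + 35·14 + 35·11 = 1675.
Optimal plan:
  Port1->Yuma: 20 TEU
  Port2->Yuma: 25 TEU
  Port3->Provo: 5 TEU
  Port3->Salem: 15 TEU
  Port3->Yuma: 15 TEU
  Port4->Yuma: 35 TEU
Optimal cost = 1270.
Saving = 1675 − 1270 = 405.

405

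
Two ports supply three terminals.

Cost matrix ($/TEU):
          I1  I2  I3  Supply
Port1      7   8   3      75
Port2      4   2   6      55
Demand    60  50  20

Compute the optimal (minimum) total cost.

A cheapest plan:
  Port1->I1: 55 TEU
  Port1->I3: 20 TEU
  Port2->I1: 5 TEU
  Port2->I2: 50 TEU
Total cost = $565.
(Supply check: Port1 ships 75; Port2 ships 55.)

565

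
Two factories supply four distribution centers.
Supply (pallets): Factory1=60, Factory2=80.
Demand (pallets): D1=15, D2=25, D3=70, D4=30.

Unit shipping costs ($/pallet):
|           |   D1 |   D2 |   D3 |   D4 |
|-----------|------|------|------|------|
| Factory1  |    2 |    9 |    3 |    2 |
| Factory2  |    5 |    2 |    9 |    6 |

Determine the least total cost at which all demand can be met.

Optimal allocation:
  Factory1->D3: 60 × $3 = $180
  Factory2->D1: 15 × $5 = $75
  Factory2->D2: 25 × $2 = $50
  Factory2->D3: 10 × $9 = $90
  Factory2->D4: 30 × $6 = $180
Total = 180 + 75 + 50 + 90 + 180 = $575.

575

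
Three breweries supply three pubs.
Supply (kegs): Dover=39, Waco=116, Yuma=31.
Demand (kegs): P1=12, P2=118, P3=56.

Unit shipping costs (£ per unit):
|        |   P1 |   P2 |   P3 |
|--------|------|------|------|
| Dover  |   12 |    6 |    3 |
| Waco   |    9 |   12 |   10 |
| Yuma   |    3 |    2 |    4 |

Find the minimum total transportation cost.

Optimal allocation:
  Dover→P3: 39 × £3 = £117
  Waco→P1: 12 × £9 = £108
  Waco→P2: 87 × £12 = £1044
  Waco→P3: 17 × £10 = £170
  Yuma→P2: 31 × £2 = £62
Total = 117 + 108 + 1044 + 170 + 62 = £1501.
(Supply check: Dover ships 39; Waco ships 116; Yuma ships 31.)

1501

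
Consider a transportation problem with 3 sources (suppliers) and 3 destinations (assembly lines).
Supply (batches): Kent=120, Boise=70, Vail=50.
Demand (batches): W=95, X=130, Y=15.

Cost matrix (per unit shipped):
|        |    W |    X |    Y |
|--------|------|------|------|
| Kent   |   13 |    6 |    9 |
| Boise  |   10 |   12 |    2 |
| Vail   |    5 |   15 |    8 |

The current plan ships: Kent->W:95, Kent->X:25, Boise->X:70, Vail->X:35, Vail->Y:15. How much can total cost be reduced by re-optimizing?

1300

Current plan cost = 95·13 + 25·6 + 70·12 + 35·15 + 15·8 = 2870.
Optimal plan:
  Kent to X: 120 × 6 = 720
  Boise to W: 45 × 10 = 450
  Boise to X: 10 × 12 = 120
  Boise to Y: 15 × 2 = 30
  Vail to W: 50 × 5 = 250
Optimal cost = 1570.
Saving = 2870 − 1570 = 1300.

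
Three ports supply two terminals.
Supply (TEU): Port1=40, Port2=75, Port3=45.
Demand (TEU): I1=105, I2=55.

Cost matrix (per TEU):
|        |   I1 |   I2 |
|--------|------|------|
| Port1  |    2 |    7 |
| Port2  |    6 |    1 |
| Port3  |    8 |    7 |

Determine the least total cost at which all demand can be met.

An optimal shipping plan:
  Port1 to I1: 40 TEU
  Port2 to I1: 20 TEU
  Port2 to I2: 55 TEU
  Port3 to I1: 45 TEU
Total cost = 615.
(Supply check: Port1 ships 40; Port2 ships 75; Port3 ships 45.)

615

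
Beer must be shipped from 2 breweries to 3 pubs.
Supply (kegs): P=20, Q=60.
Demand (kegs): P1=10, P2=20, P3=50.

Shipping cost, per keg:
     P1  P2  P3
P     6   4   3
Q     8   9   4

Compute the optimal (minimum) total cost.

Optimal allocation:
  P to P2: 20 × 4 = 80
  Q to P1: 10 × 8 = 80
  Q to P3: 50 × 4 = 200
Total = 80 + 80 + 200 = 360.

360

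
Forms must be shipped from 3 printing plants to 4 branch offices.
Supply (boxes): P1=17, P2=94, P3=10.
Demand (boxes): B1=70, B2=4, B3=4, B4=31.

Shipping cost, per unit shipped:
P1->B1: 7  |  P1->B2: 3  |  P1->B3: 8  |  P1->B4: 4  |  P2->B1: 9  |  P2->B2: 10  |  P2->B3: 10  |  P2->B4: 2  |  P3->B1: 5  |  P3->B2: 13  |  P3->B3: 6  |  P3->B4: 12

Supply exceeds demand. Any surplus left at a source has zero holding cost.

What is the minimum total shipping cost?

A cheapest plan:
  P1→B1: 9 boxes
  P1→B2: 4 boxes
  P1→B3: 4 boxes
  P2→B1: 51 boxes
  P2→B4: 31 boxes
  P3→B1: 10 boxes
Total cost = 678.
(Supply check: P1 ships 17; P2 ships 82; P3 ships 10.)

678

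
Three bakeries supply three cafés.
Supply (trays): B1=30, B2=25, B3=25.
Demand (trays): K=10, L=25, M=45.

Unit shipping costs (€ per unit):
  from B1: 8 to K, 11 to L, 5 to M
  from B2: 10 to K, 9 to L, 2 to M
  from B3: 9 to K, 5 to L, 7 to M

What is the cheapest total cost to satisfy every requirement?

An optimal shipping plan:
  B1–K: 10 trays
  B1–M: 20 trays
  B2–M: 25 trays
  B3–L: 25 trays
Total cost = €355.
(Supply check: B1 ships 30; B2 ships 25; B3 ships 25.)

355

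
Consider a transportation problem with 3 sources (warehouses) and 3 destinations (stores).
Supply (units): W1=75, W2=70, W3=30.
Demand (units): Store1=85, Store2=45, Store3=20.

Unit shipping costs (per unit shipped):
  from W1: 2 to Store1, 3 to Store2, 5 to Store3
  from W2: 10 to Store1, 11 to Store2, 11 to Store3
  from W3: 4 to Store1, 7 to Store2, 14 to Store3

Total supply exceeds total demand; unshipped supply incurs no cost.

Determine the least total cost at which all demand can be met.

A cheapest plan:
  W1→Store1: 30 × 2 = 60
  W1→Store2: 45 × 3 = 135
  W2→Store1: 25 × 10 = 250
  W2→Store3: 20 × 11 = 220
  W3→Store1: 30 × 4 = 120
Total = 60 + 135 + 250 + 220 + 120 = 785.

785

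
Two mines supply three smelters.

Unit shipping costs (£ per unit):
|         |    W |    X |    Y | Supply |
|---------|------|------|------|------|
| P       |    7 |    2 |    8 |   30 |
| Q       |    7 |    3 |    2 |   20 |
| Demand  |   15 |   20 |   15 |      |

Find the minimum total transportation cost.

An optimal shipping plan:
  P->W: 10 × £7 = £70
  P->X: 20 × £2 = £40
  Q->W: 5 × £7 = £35
  Q->Y: 15 × £2 = £30
Total = 70 + 40 + 35 + 30 = £175.
(Supply check: P ships 30; Q ships 20.)

175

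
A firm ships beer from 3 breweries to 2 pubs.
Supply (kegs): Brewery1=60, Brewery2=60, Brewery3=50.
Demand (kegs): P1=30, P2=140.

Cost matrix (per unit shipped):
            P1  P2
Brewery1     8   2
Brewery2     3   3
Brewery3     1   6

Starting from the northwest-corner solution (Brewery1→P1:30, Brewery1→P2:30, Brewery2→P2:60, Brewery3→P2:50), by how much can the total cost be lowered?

Current plan cost = 30·8 + 30·2 + 60·3 + 50·6 = 780.
Optimal plan:
  Brewery1→P2: 60 × 2 = 120
  Brewery2→P2: 60 × 3 = 180
  Brewery3→P1: 30 × 1 = 30
  Brewery3→P2: 20 × 6 = 120
Optimal cost = 450.
Saving = 780 − 450 = 330.

330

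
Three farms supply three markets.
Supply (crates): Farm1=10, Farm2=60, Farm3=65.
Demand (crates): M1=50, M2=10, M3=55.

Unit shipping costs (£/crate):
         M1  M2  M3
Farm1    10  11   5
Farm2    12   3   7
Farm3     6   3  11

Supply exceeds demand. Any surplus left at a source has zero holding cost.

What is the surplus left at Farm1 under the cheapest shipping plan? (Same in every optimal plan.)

Minimum-cost shipments:
  Farm1->M3: 10 × £5 = £50
  Farm2->M2: 10 × £3 = £30
  Farm2->M3: 45 × £7 = £315
  Farm3->M1: 50 × £6 = £300
Total cost = £695.
Farm1 ships 10 of its 10, leaving 0.

0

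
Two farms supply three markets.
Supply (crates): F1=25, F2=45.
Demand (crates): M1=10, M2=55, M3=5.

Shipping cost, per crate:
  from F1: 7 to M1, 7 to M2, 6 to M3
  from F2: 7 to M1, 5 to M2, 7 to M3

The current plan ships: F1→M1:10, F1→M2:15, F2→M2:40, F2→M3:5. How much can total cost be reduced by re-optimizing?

Current plan cost = 10·7 + 15·7 + 40·5 + 5·7 = 410.
Optimal plan:
  F1→M1: 10 × 7 = 70
  F1→M2: 10 × 7 = 70
  F1→M3: 5 × 6 = 30
  F2→M2: 45 × 5 = 225
Optimal cost = 395.
Saving = 410 − 395 = 15.

15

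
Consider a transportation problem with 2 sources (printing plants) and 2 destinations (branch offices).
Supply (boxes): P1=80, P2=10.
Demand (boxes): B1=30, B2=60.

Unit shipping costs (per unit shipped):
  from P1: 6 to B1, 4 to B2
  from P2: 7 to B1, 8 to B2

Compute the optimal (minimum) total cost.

Optimal allocation:
  P1–B1: 20 × 6 = 120
  P1–B2: 60 × 4 = 240
  P2–B1: 10 × 7 = 70
Total = 120 + 240 + 70 = 430.

430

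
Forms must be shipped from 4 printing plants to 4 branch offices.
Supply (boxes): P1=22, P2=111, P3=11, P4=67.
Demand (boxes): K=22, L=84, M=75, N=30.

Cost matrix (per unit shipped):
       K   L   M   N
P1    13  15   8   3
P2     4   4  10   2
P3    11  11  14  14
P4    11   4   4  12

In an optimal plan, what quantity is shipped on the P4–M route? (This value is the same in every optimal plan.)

Solving gives:
  P1->N: 22 × 3 = 66
  P2->K: 19 × 4 = 76
  P2->L: 84 × 4 = 336
  P2->N: 8 × 2 = 16
  P3->K: 3 × 11 = 33
  P3->M: 8 × 14 = 112
  P4->M: 67 × 4 = 268
Total cost = 907.
So P4→M carries 67 boxes.

67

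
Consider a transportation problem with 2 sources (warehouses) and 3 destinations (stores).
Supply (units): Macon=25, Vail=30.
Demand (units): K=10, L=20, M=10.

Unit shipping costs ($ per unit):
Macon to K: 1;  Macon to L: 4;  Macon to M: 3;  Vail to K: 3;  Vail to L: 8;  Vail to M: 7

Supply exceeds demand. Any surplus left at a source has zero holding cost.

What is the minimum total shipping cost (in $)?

160

A cheapest plan:
  Macon to L: 20 × $4 = $80
  Macon to M: 5 × $3 = $15
  Vail to K: 10 × $3 = $30
  Vail to M: 5 × $7 = $35
Total = 80 + 15 + 30 + 35 = $160.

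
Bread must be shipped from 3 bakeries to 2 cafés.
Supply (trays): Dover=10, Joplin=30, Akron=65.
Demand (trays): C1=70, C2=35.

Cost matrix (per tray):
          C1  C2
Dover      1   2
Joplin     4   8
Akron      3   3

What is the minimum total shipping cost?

325

One minimum-cost allocation:
  Dover to C1: 10 × 1 = 10
  Joplin to C1: 30 × 4 = 120
  Akron to C1: 30 × 3 = 90
  Akron to C2: 35 × 3 = 105
Total = 10 + 120 + 90 + 105 = 325.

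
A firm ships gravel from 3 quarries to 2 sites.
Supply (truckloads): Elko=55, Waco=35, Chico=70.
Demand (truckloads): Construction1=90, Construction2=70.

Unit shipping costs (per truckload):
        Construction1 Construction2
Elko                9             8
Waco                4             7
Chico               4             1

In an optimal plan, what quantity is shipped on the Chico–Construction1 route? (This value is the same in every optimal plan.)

Solving gives:
  Elko→Construction1: 55 truckloads
  Waco→Construction1: 35 truckloads
  Chico→Construction2: 70 truckloads
Total cost = 705.
The route Chico→Construction1 is not used.

0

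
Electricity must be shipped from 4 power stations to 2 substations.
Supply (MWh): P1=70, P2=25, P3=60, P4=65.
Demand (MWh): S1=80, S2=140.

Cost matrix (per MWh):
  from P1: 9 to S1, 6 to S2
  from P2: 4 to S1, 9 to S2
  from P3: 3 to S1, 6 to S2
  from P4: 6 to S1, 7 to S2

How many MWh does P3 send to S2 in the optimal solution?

Optimal shipments:
  P1→S2: 70 × 6 = 420
  P2→S1: 25 × 4 = 100
  P3→S1: 55 × 3 = 165
  P3→S2: 5 × 6 = 30
  P4→S2: 65 × 7 = 455
Total cost = 1170.
So P3→S2 carries 5 MWh.

5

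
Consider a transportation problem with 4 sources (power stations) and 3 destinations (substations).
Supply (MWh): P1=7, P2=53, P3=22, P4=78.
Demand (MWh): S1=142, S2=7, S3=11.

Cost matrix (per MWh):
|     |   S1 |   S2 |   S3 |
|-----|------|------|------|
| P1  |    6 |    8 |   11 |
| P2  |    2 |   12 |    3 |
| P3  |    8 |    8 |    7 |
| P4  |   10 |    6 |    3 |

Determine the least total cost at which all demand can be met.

999

A cheapest plan:
  P1–S1: 7 × 6 = 42
  P2–S1: 53 × 2 = 106
  P3–S1: 22 × 8 = 176
  P4–S1: 60 × 10 = 600
  P4–S2: 7 × 6 = 42
  P4–S3: 11 × 3 = 33
Total = 42 + 106 + 176 + 600 + 42 + 33 = 999.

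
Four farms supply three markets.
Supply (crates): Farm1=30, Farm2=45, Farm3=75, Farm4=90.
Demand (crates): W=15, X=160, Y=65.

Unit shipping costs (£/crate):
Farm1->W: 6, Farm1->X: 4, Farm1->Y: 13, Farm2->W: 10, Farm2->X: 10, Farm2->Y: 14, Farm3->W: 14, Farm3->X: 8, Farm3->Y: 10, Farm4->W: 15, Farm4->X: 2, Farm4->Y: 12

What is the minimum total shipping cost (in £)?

1480

A cheapest plan:
  Farm1->X: 30 × £4 = £120
  Farm2->W: 15 × £10 = £150
  Farm2->X: 30 × £10 = £300
  Farm3->X: 10 × £8 = £80
  Farm3->Y: 65 × £10 = £650
  Farm4->X: 90 × £2 = £180
Total = 120 + 150 + 300 + 80 + 650 + 180 = £1480.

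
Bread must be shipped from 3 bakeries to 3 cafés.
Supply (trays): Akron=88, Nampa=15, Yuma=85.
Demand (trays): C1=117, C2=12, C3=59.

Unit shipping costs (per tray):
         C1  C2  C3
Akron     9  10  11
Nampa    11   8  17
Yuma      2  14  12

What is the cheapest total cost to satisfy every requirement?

One minimum-cost allocation:
  Akron–C1: 29 trays
  Akron–C3: 59 trays
  Nampa–C1: 3 trays
  Nampa–C2: 12 trays
  Yuma–C1: 85 trays
Total cost = 1209.

1209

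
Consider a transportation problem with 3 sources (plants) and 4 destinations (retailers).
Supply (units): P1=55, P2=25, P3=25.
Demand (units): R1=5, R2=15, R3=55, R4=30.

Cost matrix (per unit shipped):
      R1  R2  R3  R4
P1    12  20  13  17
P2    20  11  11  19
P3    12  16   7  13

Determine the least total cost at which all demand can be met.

An optimal shipping plan:
  P1->R1: 5 × 12 = 60
  P1->R3: 20 × 13 = 260
  P1->R4: 30 × 17 = 510
  P2->R2: 15 × 11 = 165
  P2->R3: 10 × 11 = 110
  P3->R3: 25 × 7 = 175
Total = 60 + 260 + 510 + 165 + 110 + 175 = 1280.
(Supply check: P1 ships 55; P2 ships 25; P3 ships 25.)

1280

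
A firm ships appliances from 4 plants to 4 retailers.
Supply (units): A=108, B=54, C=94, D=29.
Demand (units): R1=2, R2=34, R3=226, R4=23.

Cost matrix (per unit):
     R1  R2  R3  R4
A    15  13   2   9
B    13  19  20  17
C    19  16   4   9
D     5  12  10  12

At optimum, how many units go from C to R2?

0

The minimum-cost plan:
  A to R3: 108 × 2 = 216
  B to R2: 31 × 19 = 589
  B to R4: 23 × 17 = 391
  C to R3: 94 × 4 = 376
  D to R1: 2 × 5 = 10
  D to R2: 3 × 12 = 36
  D to R3: 24 × 10 = 240
Total cost = 1858.
The route C→R2 is not used.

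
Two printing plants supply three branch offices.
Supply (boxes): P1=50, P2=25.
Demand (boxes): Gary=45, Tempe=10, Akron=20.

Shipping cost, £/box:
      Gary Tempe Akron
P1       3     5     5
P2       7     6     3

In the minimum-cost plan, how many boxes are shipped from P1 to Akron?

0

Solving gives:
  P1–Gary: 45 boxes
  P1–Tempe: 5 boxes
  P2–Tempe: 5 boxes
  P2–Akron: 20 boxes
Total cost = £250.
The route P1→Akron is not used.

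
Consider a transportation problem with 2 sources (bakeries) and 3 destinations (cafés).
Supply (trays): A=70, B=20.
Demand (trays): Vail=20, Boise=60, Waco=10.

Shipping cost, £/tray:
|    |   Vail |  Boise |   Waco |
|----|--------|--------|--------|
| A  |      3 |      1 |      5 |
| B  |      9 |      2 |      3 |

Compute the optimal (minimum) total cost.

160

One minimum-cost allocation:
  A→Vail: 20 × £3 = £60
  A→Boise: 50 × £1 = £50
  B→Boise: 10 × £2 = £20
  B→Waco: 10 × £3 = £30
Total = 60 + 50 + 20 + 30 = £160.
(Supply check: A ships 70; B ships 20.)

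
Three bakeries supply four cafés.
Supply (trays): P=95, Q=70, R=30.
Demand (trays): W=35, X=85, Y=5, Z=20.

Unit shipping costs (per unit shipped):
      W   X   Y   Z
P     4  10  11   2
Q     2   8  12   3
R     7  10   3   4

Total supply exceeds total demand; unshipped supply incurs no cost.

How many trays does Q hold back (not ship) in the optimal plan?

An optimal plan:
  P to W: 35 × 4 = 140
  P to X: 15 × 10 = 150
  P to Z: 20 × 2 = 40
  Q to X: 70 × 8 = 560
  R to Y: 5 × 3 = 15
Total cost = 905.
Q ships 70 of its 70, leaving 0.

0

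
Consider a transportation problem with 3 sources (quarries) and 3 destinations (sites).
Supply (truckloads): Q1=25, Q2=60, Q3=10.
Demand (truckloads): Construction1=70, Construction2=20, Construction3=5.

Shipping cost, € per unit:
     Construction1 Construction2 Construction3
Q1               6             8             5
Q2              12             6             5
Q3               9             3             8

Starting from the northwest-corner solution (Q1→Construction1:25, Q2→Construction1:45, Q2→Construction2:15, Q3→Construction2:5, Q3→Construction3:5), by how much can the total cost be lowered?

30

Current plan cost = 25·6 + 45·12 + 15·6 + 5·3 + 5·8 = €835.
Optimal plan:
  Q1 to Construction1: 25 × €6 = €150
  Q2 to Construction1: 45 × €12 = €540
  Q2 to Construction2: 10 × €6 = €60
  Q2 to Construction3: 5 × €5 = €25
  Q3 to Construction2: 10 × €3 = €30
Optimal cost = €805.
Saving = 835 − 805 = €30.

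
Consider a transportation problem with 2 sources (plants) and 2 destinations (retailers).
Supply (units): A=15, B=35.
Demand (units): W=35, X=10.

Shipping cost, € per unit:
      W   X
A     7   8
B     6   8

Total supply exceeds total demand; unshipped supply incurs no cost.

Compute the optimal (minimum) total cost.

290

One minimum-cost allocation:
  A–X: 10 × €8 = €80
  B–W: 35 × €6 = €210
Total = 80 + 210 = €290.
(Supply check: A ships 10; B ships 35.)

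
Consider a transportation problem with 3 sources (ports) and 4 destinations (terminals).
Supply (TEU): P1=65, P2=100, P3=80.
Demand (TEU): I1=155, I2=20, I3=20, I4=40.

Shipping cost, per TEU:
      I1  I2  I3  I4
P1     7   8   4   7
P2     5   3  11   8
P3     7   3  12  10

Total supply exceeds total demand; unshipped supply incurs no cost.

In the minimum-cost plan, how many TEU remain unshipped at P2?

0

An optimal plan:
  P1 to I3: 20 × 4 = 80
  P1 to I4: 40 × 7 = 280
  P2 to I1: 100 × 5 = 500
  P3 to I1: 55 × 7 = 385
  P3 to I2: 20 × 3 = 60
Total cost = 1305.
P2 ships 100 of its 100, leaving 0.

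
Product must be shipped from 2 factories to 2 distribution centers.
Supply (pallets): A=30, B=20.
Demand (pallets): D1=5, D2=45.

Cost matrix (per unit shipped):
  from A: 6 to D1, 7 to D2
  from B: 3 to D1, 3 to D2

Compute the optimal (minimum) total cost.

Optimal allocation:
  A→D1: 5 pallets
  A→D2: 25 pallets
  B→D2: 20 pallets
Total cost = 265.
(Supply check: A ships 30; B ships 20.)

265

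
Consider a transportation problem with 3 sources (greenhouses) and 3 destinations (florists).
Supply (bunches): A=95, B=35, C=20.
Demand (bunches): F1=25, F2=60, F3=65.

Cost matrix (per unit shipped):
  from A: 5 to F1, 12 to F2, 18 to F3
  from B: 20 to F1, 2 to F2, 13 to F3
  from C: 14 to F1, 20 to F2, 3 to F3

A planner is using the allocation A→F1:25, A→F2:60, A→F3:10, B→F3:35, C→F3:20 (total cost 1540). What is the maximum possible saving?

175

Current plan cost = 25·5 + 60·12 + 10·18 + 35·13 + 20·3 = 1540.
Optimal plan:
  A to F1: 25 × 5 = 125
  A to F2: 25 × 12 = 300
  A to F3: 45 × 18 = 810
  B to F2: 35 × 2 = 70
  C to F3: 20 × 3 = 60
Optimal cost = 1365.
Saving = 1540 − 1365 = 175.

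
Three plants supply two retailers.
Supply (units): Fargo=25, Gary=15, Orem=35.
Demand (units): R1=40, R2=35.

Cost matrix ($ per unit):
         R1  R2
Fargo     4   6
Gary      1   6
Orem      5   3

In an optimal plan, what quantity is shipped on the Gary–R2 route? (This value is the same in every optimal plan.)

The minimum-cost plan:
  Fargo→R1: 25 × $4 = $100
  Gary→R1: 15 × $1 = $15
  Orem→R2: 35 × $3 = $105
Total cost = $220.
The route Gary→R2 is not used.

0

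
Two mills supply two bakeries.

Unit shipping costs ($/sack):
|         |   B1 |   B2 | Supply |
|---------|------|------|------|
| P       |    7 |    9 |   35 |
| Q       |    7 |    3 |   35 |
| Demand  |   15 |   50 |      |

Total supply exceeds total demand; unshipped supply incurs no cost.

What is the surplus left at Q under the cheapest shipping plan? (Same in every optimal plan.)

Minimum-cost shipments:
  P->B1: 15 × $7 = $105
  P->B2: 15 × $9 = $135
  Q->B2: 35 × $3 = $105
Total cost = $345.
Q ships 35 of its 35, leaving 0.

0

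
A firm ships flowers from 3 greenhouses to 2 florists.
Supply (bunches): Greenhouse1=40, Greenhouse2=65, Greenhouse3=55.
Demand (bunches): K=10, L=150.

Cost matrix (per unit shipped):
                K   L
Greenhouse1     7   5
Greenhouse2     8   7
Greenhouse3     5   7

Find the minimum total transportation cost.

1020

One minimum-cost allocation:
  Greenhouse1–L: 40 × 5 = 200
  Greenhouse2–L: 65 × 7 = 455
  Greenhouse3–K: 10 × 5 = 50
  Greenhouse3–L: 45 × 7 = 315
Total = 200 + 455 + 50 + 315 = 1020.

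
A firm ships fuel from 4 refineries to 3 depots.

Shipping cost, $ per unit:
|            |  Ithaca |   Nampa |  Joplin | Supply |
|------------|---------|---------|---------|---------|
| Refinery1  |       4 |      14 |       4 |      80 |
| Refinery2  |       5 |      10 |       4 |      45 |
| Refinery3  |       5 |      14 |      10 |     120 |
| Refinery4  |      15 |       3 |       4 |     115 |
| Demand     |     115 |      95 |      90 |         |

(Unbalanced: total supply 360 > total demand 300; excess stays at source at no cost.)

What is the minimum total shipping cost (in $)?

1165

Optimal allocation:
  Refinery1–Ithaca: 55 × $4 = $220
  Refinery1–Joplin: 25 × $4 = $100
  Refinery2–Joplin: 45 × $4 = $180
  Refinery3–Ithaca: 60 × $5 = $300
  Refinery4–Nampa: 95 × $3 = $285
  Refinery4–Joplin: 20 × $4 = $80
Total = 220 + 100 + 180 + 300 + 285 + 80 = $1165.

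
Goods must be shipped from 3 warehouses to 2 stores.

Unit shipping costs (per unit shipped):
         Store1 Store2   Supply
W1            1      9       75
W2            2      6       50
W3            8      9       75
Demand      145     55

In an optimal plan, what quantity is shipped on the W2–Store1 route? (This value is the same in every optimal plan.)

50

Solving gives:
  W1 to Store1: 75 × 1 = 75
  W2 to Store1: 50 × 2 = 100
  W3 to Store1: 20 × 8 = 160
  W3 to Store2: 55 × 9 = 495
Total cost = 830.
So W2→Store1 carries 50 units.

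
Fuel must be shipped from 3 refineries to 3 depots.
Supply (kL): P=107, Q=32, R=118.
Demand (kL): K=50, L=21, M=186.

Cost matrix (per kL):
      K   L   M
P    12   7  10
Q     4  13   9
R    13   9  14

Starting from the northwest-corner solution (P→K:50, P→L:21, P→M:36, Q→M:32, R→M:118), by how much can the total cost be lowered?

320

Current plan cost = 50·12 + 21·7 + 36·10 + 32·9 + 118·14 = 3047.
Optimal plan:
  P→M: 107 × 10 = 1070
  Q→K: 32 × 4 = 128
  R→K: 18 × 13 = 234
  R→L: 21 × 9 = 189
  R→M: 79 × 14 = 1106
Optimal cost = 2727.
Saving = 3047 − 2727 = 320.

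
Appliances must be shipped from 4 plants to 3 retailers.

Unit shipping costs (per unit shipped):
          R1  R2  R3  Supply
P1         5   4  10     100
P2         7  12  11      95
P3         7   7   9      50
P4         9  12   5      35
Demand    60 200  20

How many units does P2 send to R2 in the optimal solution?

Solving gives:
  P1->R2: 100 × 4 = 400
  P2->R1: 60 × 7 = 420
  P2->R2: 35 × 12 = 420
  P3->R2: 50 × 7 = 350
  P4->R2: 15 × 12 = 180
  P4->R3: 20 × 5 = 100
Total cost = 1870.
So P2→R2 carries 35 units.

35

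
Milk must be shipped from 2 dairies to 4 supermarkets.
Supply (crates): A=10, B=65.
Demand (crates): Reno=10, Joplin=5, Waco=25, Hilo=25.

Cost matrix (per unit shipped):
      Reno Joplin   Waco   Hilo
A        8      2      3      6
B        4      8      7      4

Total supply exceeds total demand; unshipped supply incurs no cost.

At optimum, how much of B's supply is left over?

10

An optimal plan:
  A–Joplin: 5 × 2 = 10
  A–Waco: 5 × 3 = 15
  B–Reno: 10 × 4 = 40
  B–Waco: 20 × 7 = 140
  B–Hilo: 25 × 4 = 100
Total cost = 305.
B ships 55 of its 65, leaving 10.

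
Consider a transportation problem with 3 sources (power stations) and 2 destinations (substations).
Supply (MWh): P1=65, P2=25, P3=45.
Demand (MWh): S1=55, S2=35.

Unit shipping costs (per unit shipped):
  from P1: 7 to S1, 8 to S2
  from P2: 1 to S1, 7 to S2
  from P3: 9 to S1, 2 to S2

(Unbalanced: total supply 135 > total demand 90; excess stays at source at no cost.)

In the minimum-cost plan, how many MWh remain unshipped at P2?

0

An optimal plan:
  P1→S1: 30 × 7 = 210
  P2→S1: 25 × 1 = 25
  P3→S2: 35 × 2 = 70
Total cost = 305.
P2 ships 25 of its 25, leaving 0.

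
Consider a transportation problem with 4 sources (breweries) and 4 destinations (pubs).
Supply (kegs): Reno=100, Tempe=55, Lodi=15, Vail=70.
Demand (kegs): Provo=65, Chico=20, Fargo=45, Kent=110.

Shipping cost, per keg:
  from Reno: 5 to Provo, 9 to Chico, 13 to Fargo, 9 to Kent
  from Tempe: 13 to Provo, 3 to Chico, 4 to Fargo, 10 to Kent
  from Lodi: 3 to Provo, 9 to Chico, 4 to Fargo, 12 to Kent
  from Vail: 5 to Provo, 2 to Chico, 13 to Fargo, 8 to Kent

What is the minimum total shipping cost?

1455

A cheapest plan:
  Reno to Provo: 50 × 5 = 250
  Reno to Kent: 50 × 9 = 450
  Tempe to Chico: 10 × 3 = 30
  Tempe to Fargo: 45 × 4 = 180
  Lodi to Provo: 15 × 3 = 45
  Vail to Chico: 10 × 2 = 20
  Vail to Kent: 60 × 8 = 480
Total = 250 + 450 + 30 + 180 + 45 + 20 + 480 = 1455.
(Supply check: Reno ships 100; Tempe ships 55; Lodi ships 15; Vail ships 70.)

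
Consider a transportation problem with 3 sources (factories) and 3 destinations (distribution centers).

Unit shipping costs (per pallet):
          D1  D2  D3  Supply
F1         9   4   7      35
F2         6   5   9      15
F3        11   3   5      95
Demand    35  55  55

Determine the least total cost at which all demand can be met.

Optimal allocation:
  F1→D1: 20 × 9 = 180
  F1→D2: 15 × 4 = 60
  F2→D1: 15 × 6 = 90
  F3→D2: 40 × 3 = 120
  F3→D3: 55 × 5 = 275
Total = 180 + 60 + 90 + 120 + 275 = 725.

725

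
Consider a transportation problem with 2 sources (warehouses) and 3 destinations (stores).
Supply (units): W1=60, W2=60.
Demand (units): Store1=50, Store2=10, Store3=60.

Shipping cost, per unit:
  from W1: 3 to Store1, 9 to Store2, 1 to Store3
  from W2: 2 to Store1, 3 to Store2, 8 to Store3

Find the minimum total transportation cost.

Optimal allocation:
  W1 to Store3: 60 × 1 = 60
  W2 to Store1: 50 × 2 = 100
  W2 to Store2: 10 × 3 = 30
Total = 60 + 100 + 30 = 190.

190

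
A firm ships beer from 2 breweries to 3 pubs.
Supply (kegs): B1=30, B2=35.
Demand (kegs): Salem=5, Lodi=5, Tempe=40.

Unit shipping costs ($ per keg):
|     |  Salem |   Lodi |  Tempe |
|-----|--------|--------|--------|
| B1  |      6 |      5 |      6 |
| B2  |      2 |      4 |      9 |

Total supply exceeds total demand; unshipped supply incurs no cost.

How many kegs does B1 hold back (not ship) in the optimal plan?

0

Minimum-cost shipments:
  B1->Tempe: 30 × $6 = $180
  B2->Salem: 5 × $2 = $10
  B2->Lodi: 5 × $4 = $20
  B2->Tempe: 10 × $9 = $90
Total cost = $300.
B1 ships 30 of its 30, leaving 0.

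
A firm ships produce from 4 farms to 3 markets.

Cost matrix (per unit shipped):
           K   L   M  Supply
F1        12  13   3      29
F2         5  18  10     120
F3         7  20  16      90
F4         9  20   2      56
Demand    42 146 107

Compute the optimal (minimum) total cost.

3437

An optimal shipping plan:
  F1→M: 29 × 3 = 87
  F2→L: 98 × 18 = 1764
  F2→M: 22 × 10 = 220
  F3→K: 42 × 7 = 294
  F3→L: 48 × 20 = 960
  F4→M: 56 × 2 = 112
Total = 87 + 1764 + 220 + 294 + 960 + 112 = 3437.
(Supply check: F1 ships 29; F2 ships 120; F3 ships 90; F4 ships 56.)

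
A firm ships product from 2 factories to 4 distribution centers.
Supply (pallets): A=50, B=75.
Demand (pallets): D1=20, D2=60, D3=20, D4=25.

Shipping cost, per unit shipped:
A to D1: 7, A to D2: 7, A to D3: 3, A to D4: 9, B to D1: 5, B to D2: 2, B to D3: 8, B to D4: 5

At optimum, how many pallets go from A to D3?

The minimum-cost plan:
  A→D1: 20 × 7 = 140
  A→D3: 20 × 3 = 60
  A→D4: 10 × 9 = 90
  B→D2: 60 × 2 = 120
  B→D4: 15 × 5 = 75
Total cost = 485.
So A→D3 carries 20 pallets.

20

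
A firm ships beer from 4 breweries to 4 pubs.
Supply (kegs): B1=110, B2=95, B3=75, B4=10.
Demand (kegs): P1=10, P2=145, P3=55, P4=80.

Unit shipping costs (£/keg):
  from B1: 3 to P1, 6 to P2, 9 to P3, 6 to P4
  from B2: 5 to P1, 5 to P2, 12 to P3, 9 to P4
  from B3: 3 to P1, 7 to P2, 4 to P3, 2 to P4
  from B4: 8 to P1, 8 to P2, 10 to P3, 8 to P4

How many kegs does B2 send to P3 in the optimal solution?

0

Solving gives:
  B1→P1: 10 × £3 = £30
  B1→P2: 50 × £6 = £300
  B1→P4: 50 × £6 = £300
  B2→P2: 95 × £5 = £475
  B3→P3: 55 × £4 = £220
  B3→P4: 20 × £2 = £40
  B4→P4: 10 × £8 = £80
Total cost = £1445.
The route B2→P3 is not used.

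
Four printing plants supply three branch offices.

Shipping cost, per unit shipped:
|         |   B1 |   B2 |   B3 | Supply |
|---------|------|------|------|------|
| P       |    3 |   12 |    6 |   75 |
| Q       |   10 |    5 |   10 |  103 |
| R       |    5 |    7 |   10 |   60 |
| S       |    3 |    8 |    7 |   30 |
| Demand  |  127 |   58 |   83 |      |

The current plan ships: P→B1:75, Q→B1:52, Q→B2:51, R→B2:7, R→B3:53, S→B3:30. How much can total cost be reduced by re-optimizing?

320

Current plan cost = 75·3 + 52·10 + 51·5 + 7·7 + 53·10 + 30·7 = 1789.
Optimal plan:
  P–B1: 37 × 3 = 111
  P–B3: 38 × 6 = 228
  Q–B2: 58 × 5 = 290
  Q–B3: 45 × 10 = 450
  R–B1: 60 × 5 = 300
  S–B1: 30 × 3 = 90
Optimal cost = 1469.
Saving = 1789 − 1469 = 320.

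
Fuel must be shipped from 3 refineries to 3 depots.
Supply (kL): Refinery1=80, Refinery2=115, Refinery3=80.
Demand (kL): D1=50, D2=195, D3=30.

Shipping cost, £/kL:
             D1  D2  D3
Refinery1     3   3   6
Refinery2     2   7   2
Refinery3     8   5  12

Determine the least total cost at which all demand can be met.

A cheapest plan:
  Refinery1→D2: 80 × £3 = £240
  Refinery2→D1: 50 × £2 = £100
  Refinery2→D2: 35 × £7 = £245
  Refinery2→D3: 30 × £2 = £60
  Refinery3→D2: 80 × £5 = £400
Total = 240 + 100 + 245 + 60 + 400 = £1045.

1045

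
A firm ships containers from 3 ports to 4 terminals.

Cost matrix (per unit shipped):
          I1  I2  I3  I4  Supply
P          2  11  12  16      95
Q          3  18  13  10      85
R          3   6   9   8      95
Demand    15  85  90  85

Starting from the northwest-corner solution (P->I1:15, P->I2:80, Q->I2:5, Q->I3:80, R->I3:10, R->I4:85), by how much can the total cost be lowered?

Current plan cost = 15·2 + 80·11 + 5·18 + 80·13 + 10·9 + 85·8 = 2810.
Optimal plan:
  P–I1: 15 × 2 = 30
  P–I3: 80 × 12 = 960
  Q–I4: 85 × 10 = 850
  R–I2: 85 × 6 = 510
  R–I3: 10 × 9 = 90
Optimal cost = 2440.
Saving = 2810 − 2440 = 370.

370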